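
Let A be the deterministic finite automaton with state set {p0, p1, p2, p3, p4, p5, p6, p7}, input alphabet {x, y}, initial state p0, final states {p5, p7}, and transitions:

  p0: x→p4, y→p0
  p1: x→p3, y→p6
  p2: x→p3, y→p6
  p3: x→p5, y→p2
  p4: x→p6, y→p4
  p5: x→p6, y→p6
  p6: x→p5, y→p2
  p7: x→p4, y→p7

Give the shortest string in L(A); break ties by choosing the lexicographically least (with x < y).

A breadth-first search from p0 reaches an accepting state first via the path p0 → p4 → p6 → p5 on input xxx.
No string of length < 3 is accepted (BFS exhausts all shorter strings without reaching an accepting state), and xxx is the lexicographically least accepting string of length 3.

xxx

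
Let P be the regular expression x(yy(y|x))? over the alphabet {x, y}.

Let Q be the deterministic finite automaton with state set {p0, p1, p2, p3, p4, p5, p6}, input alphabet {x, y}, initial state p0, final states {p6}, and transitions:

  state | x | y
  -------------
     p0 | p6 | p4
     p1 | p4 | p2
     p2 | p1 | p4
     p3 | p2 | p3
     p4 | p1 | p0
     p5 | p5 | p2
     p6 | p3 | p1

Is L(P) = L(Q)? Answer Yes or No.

The string xyyx is accepted by P but rejected by Q.
So L(P) ≠ L(Q).

No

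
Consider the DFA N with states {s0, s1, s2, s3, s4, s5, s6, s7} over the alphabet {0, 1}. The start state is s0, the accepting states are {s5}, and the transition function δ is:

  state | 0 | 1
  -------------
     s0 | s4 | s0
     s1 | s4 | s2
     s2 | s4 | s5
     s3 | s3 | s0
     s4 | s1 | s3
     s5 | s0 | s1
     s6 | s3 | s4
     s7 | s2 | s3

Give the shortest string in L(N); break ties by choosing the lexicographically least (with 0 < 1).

A breadth-first search from s0 reaches an accepting state first via the path s0 → s4 → s1 → s2 → s5 on input 0011.
No string of length < 4 is accepted (BFS exhausts all shorter strings without reaching an accepting state), and 0011 is the lexicographically least accepting string of length 4.

0011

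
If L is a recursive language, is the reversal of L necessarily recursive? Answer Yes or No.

Yes

Reverse the input on the tape and then run the decider for L; this halts and accepts exactly Lᴿ.
So the recursive languages are closed under reversal.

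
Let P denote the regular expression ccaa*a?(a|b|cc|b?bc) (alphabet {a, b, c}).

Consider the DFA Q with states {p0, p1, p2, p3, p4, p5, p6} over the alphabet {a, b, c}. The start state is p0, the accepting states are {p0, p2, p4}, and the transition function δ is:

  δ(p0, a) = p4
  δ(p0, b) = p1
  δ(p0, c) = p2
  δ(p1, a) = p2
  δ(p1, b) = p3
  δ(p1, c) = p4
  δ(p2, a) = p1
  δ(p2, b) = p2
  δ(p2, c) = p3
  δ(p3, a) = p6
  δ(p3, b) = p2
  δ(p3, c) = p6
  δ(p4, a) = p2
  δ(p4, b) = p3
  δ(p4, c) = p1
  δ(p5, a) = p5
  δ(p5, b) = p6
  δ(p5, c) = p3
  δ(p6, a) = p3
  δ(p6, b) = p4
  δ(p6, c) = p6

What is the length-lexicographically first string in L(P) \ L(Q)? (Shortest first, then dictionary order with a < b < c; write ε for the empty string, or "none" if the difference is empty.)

ccaa

The string ccaa is accepted by P but not by Q.
No shorter string lies in the difference, and ccaa is the lexicographically first length-4 string in L(P) \ L(Q).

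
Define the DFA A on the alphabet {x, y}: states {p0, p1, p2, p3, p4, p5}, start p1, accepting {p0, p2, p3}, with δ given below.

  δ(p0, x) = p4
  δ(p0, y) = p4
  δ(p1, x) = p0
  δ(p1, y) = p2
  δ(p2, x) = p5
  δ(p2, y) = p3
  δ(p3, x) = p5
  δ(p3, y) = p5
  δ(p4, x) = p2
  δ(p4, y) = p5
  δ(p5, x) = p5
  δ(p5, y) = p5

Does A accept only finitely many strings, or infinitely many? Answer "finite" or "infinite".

finite

The useful states (reachable from p1 and able to reach an accepting state) are {p0, p1, p2, p3, p4}.
Restricted to these states the transition graph has no cycle, so every accepting path has bounded length and L is finite.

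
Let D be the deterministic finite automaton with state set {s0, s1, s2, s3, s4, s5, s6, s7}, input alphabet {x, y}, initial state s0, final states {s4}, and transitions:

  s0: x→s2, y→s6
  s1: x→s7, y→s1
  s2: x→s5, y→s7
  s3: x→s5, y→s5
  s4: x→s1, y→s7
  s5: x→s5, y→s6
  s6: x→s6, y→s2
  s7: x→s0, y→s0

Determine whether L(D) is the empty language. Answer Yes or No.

Yes

The states reachable from the start state are {s0, s2, s5, s6, s7}.
None of the accepting states {s4} is reachable, so no string is accepted and L(D) = ∅.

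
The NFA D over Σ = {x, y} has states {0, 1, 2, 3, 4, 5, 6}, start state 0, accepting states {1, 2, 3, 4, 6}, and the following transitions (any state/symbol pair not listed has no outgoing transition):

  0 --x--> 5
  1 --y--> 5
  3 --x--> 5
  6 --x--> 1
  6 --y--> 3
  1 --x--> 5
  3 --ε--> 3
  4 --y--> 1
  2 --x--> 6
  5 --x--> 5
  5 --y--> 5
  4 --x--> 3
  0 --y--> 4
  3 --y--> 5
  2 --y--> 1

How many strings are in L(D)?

The useful subgraph on states {0, 1, 3, 4} is acyclic, so L(D) is finite; the longest accepting path visits 3 useful states, giving maximum string length 2.
Counting accepting paths from 0 by length: 1 of length 1, 2 of length 2. Total 3.

3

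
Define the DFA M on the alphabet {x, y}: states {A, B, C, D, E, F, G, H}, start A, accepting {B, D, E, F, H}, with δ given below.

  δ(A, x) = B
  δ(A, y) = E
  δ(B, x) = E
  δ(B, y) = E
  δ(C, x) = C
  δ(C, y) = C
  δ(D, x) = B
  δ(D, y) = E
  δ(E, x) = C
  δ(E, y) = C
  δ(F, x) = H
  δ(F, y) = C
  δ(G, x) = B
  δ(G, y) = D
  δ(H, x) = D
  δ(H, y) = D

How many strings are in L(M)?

The useful subgraph on states {A, B, E} is acyclic, so L(M) is finite; the longest accepting path visits 3 useful states, giving maximum string length 2.
Counting accepting paths from A by length: 2 of length 1, 2 of length 2. Total 4.

4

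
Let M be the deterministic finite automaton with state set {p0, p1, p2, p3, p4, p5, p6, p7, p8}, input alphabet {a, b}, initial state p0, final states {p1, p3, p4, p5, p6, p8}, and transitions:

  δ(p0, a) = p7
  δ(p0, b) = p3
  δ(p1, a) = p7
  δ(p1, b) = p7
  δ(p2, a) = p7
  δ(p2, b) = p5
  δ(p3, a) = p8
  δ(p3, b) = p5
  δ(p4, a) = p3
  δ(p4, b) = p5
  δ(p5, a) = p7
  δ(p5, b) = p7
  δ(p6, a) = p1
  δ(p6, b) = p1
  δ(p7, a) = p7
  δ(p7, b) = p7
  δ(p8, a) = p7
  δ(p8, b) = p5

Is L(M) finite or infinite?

finite

The useful states (reachable from p0 and able to reach an accepting state) are {p0, p3, p5, p8}.
Restricted to these states the transition graph has no cycle, so every accepting path has bounded length and L is finite.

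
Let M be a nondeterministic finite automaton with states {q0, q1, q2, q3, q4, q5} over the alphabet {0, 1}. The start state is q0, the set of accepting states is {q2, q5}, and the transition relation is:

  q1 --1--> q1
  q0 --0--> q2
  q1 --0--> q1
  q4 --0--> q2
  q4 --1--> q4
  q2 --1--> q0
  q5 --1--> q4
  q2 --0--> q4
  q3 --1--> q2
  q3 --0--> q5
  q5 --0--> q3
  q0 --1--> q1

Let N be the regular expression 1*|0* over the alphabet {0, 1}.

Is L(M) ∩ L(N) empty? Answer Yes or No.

No

The string 0 is accepted by both M and N.
Hence L(M) ∩ L(N) ≠ ∅.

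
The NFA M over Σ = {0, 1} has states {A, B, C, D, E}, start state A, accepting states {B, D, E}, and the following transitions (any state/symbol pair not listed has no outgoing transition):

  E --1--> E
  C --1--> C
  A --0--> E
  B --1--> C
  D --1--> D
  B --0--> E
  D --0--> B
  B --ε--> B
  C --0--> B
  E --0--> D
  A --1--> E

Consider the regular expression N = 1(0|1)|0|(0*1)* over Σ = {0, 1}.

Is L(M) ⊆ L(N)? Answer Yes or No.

No

The string 00 is in L(M) but not in L(N).
So L(M) ⊄ L(N).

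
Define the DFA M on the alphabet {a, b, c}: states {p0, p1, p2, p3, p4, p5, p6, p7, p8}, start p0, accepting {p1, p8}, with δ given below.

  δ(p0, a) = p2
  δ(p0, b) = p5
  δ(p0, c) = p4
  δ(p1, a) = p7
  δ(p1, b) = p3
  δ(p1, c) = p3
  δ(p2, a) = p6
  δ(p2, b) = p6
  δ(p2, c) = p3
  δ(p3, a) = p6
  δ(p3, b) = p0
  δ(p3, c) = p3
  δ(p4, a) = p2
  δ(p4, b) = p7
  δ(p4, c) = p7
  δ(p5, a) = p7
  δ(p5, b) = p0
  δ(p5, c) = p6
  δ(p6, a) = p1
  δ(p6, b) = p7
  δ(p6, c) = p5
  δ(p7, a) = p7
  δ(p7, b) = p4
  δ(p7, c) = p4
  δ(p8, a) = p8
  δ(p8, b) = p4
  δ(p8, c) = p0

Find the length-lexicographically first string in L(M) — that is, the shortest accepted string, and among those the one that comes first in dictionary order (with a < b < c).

aaa

A breadth-first search from p0 reaches an accepting state first via the path p0 → p2 → p6 → p1 on input aaa.
No string of length < 3 is accepted (BFS exhausts all shorter strings without reaching an accepting state), and aaa is the lexicographically least accepting string of length 3.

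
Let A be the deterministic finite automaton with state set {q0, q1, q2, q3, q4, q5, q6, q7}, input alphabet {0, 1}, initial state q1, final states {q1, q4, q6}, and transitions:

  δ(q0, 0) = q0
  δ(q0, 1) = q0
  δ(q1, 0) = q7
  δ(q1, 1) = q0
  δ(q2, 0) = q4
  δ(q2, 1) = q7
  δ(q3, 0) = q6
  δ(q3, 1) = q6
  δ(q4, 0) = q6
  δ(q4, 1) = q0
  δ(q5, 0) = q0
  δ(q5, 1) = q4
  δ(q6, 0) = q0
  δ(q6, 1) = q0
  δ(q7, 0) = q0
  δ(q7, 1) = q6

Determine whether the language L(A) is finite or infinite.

The useful states (reachable from q1 and able to reach an accepting state) are {q1, q6, q7}.
Restricted to these states the transition graph has no cycle, so every accepting path has bounded length and L is finite.

finite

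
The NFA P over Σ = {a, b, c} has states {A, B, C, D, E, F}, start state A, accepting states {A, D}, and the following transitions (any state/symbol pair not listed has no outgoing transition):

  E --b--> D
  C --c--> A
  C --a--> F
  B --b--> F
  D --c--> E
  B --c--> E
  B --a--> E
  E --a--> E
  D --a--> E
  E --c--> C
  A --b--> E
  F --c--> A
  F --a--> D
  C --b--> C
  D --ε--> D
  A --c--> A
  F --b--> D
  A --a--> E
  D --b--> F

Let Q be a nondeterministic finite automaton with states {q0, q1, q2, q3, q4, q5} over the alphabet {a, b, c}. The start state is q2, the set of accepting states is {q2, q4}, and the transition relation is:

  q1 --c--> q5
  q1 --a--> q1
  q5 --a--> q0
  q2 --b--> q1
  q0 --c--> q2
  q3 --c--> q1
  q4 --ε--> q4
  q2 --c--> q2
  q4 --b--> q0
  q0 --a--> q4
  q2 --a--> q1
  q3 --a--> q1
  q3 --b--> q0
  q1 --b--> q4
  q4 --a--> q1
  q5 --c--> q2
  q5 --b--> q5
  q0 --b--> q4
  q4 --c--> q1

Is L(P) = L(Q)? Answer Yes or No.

Yes

Exploring the product automaton P × Q from the start pair (A, q2), following both machines on each input symbol, reaches 5 state pairs: (A, q2), (E, q1), (D, q4), (C, q5), (F, q0).
P accepts in {A, D} and Q accepts in {q2, q4}. In every reachable pair the two components are either both accepting — (A, q2), (D, q4) — or both non-accepting, so no string is accepted by exactly one of the machines: L(P) \ L(Q) and L(Q) \ L(P) are both empty.
Hence every string is accepted by P iff it is accepted by Q, and the two languages coincide.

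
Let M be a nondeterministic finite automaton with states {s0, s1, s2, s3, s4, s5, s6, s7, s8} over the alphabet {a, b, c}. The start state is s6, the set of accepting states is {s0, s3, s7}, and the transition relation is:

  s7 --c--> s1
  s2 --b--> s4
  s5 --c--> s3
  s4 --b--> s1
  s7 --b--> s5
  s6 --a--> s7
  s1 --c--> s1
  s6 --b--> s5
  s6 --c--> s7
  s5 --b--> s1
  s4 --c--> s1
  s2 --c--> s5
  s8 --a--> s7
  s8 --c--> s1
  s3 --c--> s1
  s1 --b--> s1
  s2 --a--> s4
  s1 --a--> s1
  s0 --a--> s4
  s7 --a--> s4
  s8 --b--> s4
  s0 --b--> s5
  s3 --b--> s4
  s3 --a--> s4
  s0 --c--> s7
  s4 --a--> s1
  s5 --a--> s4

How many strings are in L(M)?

The useful subgraph on states {s3, s5, s6, s7} is acyclic, so L(M) is finite; the longest accepting path visits 4 useful states, giving maximum string length 3.
Counting accepting paths from s6 by length: 2 of length 1, 1 of length 2, 2 of length 3. Total 5.

5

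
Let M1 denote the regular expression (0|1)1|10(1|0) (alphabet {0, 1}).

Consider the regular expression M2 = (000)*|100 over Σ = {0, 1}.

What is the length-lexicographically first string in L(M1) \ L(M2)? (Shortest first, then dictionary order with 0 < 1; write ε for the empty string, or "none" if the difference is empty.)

The string 01 is accepted by M1 but not by M2.
No shorter string lies in the difference, and 01 is the lexicographically first length-2 string in L(M1) \ L(M2).

01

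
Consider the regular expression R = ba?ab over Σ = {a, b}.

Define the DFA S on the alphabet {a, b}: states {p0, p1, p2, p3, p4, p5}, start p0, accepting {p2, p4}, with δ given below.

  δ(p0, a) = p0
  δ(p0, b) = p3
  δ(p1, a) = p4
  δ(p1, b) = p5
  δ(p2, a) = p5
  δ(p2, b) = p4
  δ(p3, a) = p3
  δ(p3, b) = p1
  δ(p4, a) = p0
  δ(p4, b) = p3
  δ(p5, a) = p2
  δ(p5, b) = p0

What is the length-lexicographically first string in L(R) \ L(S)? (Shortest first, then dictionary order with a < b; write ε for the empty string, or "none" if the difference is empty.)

The string bab is accepted by R but not by S.
No shorter string lies in the difference, and bab is the lexicographically first length-3 string in L(R) \ L(S).

bab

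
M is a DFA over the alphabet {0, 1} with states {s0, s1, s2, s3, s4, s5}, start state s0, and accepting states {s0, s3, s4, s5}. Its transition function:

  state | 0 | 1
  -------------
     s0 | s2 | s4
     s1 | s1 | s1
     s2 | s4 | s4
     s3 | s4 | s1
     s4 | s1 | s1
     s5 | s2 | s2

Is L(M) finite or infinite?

finite

The useful states (reachable from s0 and able to reach an accepting state) are {s0, s2, s4}.
Restricted to these states the transition graph has no cycle, so every accepting path has bounded length and L is finite.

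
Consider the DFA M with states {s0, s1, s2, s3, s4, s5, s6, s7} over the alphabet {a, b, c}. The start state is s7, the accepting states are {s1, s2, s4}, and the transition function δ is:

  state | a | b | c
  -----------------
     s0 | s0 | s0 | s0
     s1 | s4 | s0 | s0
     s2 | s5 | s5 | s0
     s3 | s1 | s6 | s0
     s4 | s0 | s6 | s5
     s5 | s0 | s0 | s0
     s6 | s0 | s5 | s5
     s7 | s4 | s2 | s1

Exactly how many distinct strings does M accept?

4

The useful subgraph on states {s1, s2, s4, s7} is acyclic, so L(M) is finite; the longest accepting path visits 3 useful states, giving maximum string length 2.
Counting accepting paths from s7 by length: 3 of length 1, 1 of length 2. Total 4.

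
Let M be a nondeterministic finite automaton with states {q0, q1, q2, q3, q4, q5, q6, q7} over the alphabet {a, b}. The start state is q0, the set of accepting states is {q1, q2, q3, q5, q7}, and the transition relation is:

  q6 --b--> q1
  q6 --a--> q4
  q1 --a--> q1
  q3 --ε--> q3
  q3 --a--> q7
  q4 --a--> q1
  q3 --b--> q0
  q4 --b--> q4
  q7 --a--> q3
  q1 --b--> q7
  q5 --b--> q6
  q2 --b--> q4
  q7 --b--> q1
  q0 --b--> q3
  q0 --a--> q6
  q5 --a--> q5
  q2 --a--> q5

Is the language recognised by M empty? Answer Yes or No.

The string b is accepted: the run q0 → q3 ends in the accepting state q3.
Since at least one string is accepted, L(M) is not empty.

No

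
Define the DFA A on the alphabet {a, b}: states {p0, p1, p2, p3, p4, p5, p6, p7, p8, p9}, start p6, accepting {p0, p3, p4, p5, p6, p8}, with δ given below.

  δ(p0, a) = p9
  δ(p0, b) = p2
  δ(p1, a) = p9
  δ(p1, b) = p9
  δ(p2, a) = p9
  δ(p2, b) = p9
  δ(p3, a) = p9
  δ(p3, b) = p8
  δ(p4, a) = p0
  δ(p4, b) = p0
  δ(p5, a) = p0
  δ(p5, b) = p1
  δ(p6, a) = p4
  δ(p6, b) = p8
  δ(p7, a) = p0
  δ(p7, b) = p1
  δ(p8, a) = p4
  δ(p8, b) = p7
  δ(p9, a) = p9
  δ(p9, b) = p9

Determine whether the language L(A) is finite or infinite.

The useful states (reachable from p6 and able to reach an accepting state) are {p0, p4, p6, p7, p8}.
Restricted to these states the transition graph has no cycle, so every accepting path has bounded length and L is finite.

finite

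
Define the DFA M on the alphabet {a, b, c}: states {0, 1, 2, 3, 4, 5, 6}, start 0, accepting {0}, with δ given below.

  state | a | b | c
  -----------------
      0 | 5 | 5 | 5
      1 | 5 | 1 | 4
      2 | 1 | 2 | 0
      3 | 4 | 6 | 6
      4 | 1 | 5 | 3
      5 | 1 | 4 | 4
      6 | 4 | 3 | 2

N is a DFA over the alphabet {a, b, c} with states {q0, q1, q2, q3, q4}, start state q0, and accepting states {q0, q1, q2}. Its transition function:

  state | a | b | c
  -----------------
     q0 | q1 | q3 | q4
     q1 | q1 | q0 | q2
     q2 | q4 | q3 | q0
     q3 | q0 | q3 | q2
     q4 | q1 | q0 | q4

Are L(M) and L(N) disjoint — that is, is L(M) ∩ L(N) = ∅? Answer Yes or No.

No

The empty string ε is accepted by both M and N.
Hence L(M) ∩ L(N) ≠ ∅.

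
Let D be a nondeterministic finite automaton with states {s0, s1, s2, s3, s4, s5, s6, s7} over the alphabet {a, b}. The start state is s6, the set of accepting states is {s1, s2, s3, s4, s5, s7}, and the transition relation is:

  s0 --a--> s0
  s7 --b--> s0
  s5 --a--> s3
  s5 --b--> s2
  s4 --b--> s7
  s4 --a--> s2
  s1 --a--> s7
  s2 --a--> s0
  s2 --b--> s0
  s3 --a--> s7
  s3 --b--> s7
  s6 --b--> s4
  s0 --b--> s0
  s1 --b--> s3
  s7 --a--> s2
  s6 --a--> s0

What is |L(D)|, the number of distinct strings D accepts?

The useful subgraph on states {s2, s4, s6, s7} is acyclic, so L(D) is finite; the longest accepting path visits 4 useful states, giving maximum string length 3.
Counting accepting paths from s6 by length: 1 of length 1, 2 of length 2, 1 of length 3. Total 4.

4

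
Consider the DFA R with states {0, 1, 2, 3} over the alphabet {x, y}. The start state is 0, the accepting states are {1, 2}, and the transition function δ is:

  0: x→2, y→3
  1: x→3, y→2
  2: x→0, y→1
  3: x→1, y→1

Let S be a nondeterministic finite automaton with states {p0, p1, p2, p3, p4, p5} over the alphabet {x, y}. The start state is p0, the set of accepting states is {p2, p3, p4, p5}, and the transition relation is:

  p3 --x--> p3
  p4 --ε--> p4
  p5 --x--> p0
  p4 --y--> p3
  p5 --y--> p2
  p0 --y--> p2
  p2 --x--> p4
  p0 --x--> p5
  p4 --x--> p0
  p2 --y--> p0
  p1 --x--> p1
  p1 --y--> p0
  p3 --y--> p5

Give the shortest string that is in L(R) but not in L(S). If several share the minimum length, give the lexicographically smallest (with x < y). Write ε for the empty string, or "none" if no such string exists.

yy

The string yy is accepted by R but not by S.
No shorter string lies in the difference, and yy is the lexicographically first length-2 string in L(R) \ L(S).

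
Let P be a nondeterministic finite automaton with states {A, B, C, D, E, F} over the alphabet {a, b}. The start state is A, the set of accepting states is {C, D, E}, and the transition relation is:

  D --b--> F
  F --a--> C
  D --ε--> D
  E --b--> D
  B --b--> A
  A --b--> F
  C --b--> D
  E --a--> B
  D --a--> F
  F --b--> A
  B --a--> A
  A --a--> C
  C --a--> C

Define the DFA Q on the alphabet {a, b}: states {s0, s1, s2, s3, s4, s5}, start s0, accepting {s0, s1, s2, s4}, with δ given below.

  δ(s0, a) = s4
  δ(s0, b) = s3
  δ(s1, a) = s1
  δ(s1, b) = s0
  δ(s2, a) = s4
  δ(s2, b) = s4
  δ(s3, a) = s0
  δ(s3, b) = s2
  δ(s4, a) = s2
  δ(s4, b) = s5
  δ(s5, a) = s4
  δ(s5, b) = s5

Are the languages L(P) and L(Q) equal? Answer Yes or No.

No

The string ab is accepted by P but rejected by Q.
So L(P) ≠ L(Q).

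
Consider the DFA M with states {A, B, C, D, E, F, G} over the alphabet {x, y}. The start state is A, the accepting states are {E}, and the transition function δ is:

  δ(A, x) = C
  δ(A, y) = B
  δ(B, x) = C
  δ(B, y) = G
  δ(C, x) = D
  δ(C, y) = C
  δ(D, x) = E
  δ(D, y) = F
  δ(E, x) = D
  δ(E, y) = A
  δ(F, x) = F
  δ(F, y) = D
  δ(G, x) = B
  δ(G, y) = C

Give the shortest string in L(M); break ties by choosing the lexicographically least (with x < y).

A breadth-first search from A reaches an accepting state first via the path A → C → D → E on input xxx.
No string of length < 3 is accepted (BFS exhausts all shorter strings without reaching an accepting state), and xxx is the lexicographically least accepting string of length 3.

xxx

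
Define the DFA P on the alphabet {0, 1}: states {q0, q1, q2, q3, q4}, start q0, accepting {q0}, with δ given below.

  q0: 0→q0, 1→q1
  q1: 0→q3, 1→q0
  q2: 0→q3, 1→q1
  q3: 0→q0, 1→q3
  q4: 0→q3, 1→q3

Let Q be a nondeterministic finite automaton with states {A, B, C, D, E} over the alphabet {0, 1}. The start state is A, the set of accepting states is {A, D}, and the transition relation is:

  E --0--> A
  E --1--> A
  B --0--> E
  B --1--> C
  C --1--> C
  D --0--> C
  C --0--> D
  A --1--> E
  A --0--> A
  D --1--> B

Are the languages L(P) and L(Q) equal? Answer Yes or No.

No

The string 10 is accepted by Q but rejected by P.
So L(P) ≠ L(Q).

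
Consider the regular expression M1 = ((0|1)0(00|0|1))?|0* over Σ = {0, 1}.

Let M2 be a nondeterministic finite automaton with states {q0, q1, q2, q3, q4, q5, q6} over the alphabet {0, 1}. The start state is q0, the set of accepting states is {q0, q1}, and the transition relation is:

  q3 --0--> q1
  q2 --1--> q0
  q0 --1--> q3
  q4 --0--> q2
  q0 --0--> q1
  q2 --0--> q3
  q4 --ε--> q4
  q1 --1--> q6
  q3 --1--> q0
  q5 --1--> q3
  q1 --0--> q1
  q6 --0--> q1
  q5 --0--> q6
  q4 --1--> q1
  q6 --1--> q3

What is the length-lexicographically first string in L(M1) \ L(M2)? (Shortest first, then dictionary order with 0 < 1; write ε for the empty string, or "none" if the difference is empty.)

001

The string 001 is accepted by M1 but not by M2.
No shorter string lies in the difference, and 001 is the lexicographically first length-3 string in L(M1) \ L(M2).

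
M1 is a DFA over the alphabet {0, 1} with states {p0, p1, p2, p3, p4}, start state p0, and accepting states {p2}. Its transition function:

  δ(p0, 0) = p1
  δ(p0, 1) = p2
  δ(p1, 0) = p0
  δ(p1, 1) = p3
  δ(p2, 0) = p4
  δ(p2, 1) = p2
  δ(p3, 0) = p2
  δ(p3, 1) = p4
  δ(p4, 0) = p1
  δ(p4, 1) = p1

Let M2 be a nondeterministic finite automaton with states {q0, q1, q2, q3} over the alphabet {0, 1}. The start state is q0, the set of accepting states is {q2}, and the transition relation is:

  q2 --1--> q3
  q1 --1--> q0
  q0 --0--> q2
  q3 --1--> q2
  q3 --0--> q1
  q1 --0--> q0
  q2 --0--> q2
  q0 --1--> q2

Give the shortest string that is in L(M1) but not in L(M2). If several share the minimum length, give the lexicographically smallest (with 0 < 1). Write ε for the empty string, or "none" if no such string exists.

The string 11 is accepted by M1 but not by M2.
No shorter string lies in the difference, and 11 is the lexicographically first length-2 string in L(M1) \ L(M2).

11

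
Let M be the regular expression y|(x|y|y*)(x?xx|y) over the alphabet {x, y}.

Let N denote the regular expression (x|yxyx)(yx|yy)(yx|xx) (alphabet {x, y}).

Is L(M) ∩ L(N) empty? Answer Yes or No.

Yes

Converting the expression M to a DFA (subset construction, then merging equivalent states) gives the minimal DFA with states {m0, m1, m2, m3, m4, m5, m6, m7}, start state m0, accepting states {m2, m3, m4, m6} and transitions m0: x→m1, y→m2; m1: x→m3, y→m4; m2: x→m5, y→m2; m3: x→m6, y→m7; m4: x→m7, y→m7; m5: x→m6, y→m7; m6: x→m4, y→m7; m7: x→m7, y→m7.
Converting the expression N to a DFA (subset construction, then merging equivalent states) gives the minimal DFA with states {n0, n1, n2, n3, n4, n5, n6, n7, n8, n9}, start state n0, accepting states {n9} and transitions n0: x→n1, y→n2; n1: x→n3, y→n4; n2: x→n5, y→n3; n3: x→n3, y→n3; n4: x→n6, y→n6; n5: x→n3, y→n7; n6: x→n8, y→n8; n7: x→n1, y→n3; n8: x→n9, y→n3; n9: x→n3, y→n3.
Exploring the product automaton M × N from the start pair (m0, n0), following both machines on each input symbol, reaches 17 state pairs: (m0, n0), (m1, n1), (m2, n2), (m3, n3), (m4, n4), (m5, n5), (m2, n3), (m6, n3), (m7, n3), (m7, n6), (m7, n7), (m5, n3), (m4, n3), (m7, n8), (m7, n1), (m7, n9), (m7, n4).
M accepts in {m2, m3, m4, m6} and N accepts in {n9}; no reachable pair has both components accepting, so no string drives both machines to acceptance simultaneously and L(M) ∩ L(N) = ∅.
So no string is accepted by both, and the intersection is empty.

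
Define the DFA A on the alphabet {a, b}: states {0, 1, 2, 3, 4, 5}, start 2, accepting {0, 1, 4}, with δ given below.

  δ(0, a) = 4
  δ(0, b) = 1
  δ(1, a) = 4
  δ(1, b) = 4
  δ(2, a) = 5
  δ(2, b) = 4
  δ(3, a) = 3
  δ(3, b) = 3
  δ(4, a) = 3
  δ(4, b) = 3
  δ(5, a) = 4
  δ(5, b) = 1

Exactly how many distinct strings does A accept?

5

The useful subgraph on states {1, 2, 4, 5} is acyclic, so L(A) is finite; the longest accepting path visits 4 useful states, giving maximum string length 3.
Counting accepting paths from 2 by length: 1 of length 1, 2 of length 2, 2 of length 3. Total 5.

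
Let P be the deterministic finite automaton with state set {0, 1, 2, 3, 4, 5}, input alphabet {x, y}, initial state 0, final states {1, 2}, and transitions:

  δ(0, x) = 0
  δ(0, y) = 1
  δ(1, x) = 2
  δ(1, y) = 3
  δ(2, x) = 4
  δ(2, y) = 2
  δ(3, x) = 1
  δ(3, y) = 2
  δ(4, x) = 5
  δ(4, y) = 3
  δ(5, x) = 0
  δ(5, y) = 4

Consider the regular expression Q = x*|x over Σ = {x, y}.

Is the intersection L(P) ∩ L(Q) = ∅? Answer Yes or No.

Yes

Converting the expression Q to a DFA (subset construction, then merging equivalent states) gives the minimal DFA with states {q0, q1}, start state q0, accepting states {q0} and transitions q0: x→q0, y→q1; q1: x→q1, y→q1.
Exploring the product automaton P × Q from the start pair (0, q0), following both machines on each input symbol, reaches 7 state pairs: (0, q0), (1, q1), (2, q1), (3, q1), (4, q1), (5, q1), (0, q1).
P accepts in {1, 2} and Q accepts in {q0}; no reachable pair has both components accepting, so no string drives both machines to acceptance simultaneously and L(P) ∩ L(Q) = ∅.
So no string is accepted by both, and the intersection is empty.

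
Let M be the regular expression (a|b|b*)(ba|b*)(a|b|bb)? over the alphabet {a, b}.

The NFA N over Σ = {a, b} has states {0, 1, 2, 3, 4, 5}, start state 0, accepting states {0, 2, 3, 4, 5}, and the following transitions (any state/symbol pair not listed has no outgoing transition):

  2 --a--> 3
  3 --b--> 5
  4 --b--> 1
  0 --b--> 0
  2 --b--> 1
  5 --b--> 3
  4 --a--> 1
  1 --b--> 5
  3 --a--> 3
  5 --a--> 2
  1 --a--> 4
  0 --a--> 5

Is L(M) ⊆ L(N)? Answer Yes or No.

Converting the expression M to a DFA (subset construction, then merging equivalent states) gives the minimal DFA with states {m0, m1, m2, m3, m4, m5, m6, m7, m8}, start state m0, accepting states {m0, m1, m2, m3, m4, m5, m7, m8} and transitions m0: a→m1, b→m2; m1: a→m3, b→m4; m2: a→m5, b→m2; m3: a→m6, b→m6; m4: a→m5, b→m7; m5: a→m3, b→m8; m6: a→m6, b→m6; m7: a→m3, b→m7; m8: a→m6, b→m3.
Exploring the product automaton M × N from the start pair (m0, 0), following both machines on each input symbol, reaches 18 state pairs: (m0, 0), (m1, 5), (m2, 0), (m3, 2), (m4, 3), (m5, 5), (m6, 3), (m6, 1), (m5, 3), (m7, 5), (m8, 3), (m6, 5), (m6, 4), (m3, 3), (m8, 5), (m7, 3), (m3, 5), (m6, 2).
M accepts in {m0, m1, m2, m3, m4, m5, m7, m8} and N accepts in {0, 2, 3, 4, 5}. The reachable pairs whose M-component is accepting are (m0, 0), (m1, 5), (m2, 0), (m3, 2), (m4, 3), (m5, 5), (m5, 3), (m7, 5), (m8, 3), (m3, 3), (m8, 5), (m7, 3), (m3, 5); in each of them the N-component is accepting too, so the product for L(M) \ L(N) (M-component accepting, N-component rejecting) has no reachable accepting pair and the difference is empty.
Hence every string in L(M) is also in L(N).

Yes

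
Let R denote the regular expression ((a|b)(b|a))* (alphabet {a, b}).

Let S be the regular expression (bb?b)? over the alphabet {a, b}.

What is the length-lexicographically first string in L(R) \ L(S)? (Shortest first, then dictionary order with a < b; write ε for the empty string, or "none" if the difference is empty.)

aa

The string aa is accepted by R but not by S.
No shorter string lies in the difference, and aa is the lexicographically first length-2 string in L(R) \ L(S).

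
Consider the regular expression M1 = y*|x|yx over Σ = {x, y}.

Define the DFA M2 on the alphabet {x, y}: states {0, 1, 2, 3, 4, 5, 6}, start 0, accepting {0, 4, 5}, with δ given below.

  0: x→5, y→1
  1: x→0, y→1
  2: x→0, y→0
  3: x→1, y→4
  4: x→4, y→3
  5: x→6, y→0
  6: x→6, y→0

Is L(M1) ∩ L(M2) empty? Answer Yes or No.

The empty string ε is accepted by both M1 and M2.
Hence L(M1) ∩ L(M2) ≠ ∅.

No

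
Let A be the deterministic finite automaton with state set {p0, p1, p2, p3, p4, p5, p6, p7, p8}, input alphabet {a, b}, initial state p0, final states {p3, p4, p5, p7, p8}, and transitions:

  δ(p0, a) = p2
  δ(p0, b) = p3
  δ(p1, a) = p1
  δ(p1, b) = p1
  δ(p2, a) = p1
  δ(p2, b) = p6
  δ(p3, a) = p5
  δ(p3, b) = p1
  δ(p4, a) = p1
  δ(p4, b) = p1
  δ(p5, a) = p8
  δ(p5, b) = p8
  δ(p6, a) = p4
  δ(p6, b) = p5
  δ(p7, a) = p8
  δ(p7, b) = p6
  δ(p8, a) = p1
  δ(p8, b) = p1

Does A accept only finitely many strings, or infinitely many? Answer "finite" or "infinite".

finite

The useful states (reachable from p0 and able to reach an accepting state) are {p0, p2, p3, p4, p5, p6, p8}.
Restricted to these states the transition graph has no cycle, so every accepting path has bounded length and L is finite.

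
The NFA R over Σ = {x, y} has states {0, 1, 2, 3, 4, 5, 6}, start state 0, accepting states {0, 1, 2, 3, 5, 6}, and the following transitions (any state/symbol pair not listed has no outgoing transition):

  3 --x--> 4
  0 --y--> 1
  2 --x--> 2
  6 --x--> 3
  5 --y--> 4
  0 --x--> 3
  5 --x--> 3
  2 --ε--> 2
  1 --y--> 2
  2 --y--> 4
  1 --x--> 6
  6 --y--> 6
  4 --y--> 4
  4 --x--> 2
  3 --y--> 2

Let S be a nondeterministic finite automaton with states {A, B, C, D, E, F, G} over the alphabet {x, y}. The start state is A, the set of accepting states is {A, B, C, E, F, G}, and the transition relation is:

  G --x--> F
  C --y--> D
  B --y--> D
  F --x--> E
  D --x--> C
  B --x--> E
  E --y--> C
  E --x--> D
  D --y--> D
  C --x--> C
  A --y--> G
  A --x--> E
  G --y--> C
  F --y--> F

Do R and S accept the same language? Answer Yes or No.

Yes

Exploring the product automaton R × S from the start pair (0, A), following both machines on each input symbol, reaches 6 state pairs: (0, A), (3, E), (1, G), (4, D), (2, C), (6, F).
R accepts in {0, 1, 2, 3, 5, 6} and S accepts in {A, B, C, E, F, G}. In every reachable pair the two components are either both accepting — (0, A), (3, E), (1, G), (2, C), (6, F) — or both non-accepting, so no string is accepted by exactly one of the machines: L(R) \ L(S) and L(S) \ L(R) are both empty.
Hence every string is accepted by R iff it is accepted by S, and the two languages coincide.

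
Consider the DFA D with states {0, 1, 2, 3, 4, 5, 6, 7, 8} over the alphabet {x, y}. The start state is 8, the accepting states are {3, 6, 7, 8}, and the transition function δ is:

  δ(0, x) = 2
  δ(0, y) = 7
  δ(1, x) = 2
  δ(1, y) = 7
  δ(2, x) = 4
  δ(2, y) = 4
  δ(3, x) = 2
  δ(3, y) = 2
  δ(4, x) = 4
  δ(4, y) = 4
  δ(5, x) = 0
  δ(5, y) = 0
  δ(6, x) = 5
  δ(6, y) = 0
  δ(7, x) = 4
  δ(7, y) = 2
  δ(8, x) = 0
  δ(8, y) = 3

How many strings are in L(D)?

The useful subgraph on states {0, 3, 7, 8} is acyclic, so L(D) is finite; the longest accepting path visits 3 useful states, giving maximum string length 2.
Counting accepting paths from 8 by length: 1 of length 0, 1 of length 1, 1 of length 2. Total 3.

3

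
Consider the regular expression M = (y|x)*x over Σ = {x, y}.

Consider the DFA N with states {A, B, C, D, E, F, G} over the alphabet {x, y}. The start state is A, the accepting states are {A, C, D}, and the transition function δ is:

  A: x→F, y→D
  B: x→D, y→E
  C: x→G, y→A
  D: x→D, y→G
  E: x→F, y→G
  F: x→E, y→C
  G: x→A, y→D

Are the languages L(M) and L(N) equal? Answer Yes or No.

No

The string x is accepted by M but rejected by N.
So L(M) ≠ L(N).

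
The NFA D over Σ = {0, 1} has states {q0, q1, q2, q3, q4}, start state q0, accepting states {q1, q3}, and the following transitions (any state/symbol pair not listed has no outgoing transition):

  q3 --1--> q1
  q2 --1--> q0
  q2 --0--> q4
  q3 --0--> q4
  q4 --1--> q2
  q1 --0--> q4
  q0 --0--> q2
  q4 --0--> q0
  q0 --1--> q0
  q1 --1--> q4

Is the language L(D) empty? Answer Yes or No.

The states reachable from the start state are {q0, q2, q4}.
None of the accepting states {q1, q3} is reachable, so no string is accepted and L(D) = ∅.

Yes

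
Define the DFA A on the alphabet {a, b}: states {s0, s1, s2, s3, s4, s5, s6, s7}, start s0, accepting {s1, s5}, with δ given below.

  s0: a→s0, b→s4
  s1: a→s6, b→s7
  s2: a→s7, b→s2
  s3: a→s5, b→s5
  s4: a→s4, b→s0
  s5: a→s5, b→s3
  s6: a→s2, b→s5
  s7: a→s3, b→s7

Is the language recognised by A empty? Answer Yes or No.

Yes

The states reachable from the start state are {s0, s4}.
None of the accepting states {s1, s5} is reachable, so no string is accepted and L(A) = ∅.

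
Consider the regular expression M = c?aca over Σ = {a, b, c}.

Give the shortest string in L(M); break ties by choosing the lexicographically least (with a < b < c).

aca

By inspection of the expression, no string of length less than 3 matches, and aca is the lexicographically first match of length 3.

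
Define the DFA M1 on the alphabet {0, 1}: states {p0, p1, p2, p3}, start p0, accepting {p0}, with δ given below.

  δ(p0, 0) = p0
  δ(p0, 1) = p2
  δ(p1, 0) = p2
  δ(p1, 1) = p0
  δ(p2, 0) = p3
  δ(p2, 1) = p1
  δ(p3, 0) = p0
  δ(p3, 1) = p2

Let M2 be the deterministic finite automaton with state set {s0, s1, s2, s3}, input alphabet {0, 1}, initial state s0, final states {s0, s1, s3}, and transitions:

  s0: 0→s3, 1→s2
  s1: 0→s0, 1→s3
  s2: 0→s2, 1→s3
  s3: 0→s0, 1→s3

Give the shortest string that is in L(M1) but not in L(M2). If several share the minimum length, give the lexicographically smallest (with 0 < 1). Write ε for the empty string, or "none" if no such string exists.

The string 100 is accepted by M1 but not by M2.
No shorter string lies in the difference, and 100 is the lexicographically first length-3 string in L(M1) \ L(M2).

100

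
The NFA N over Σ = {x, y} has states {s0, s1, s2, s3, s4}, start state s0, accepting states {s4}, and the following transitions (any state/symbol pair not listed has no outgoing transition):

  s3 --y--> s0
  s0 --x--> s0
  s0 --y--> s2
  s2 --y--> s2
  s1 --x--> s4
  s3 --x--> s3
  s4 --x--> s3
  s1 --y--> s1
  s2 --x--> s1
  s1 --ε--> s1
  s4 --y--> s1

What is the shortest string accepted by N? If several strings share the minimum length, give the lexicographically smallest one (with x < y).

yxx

A breadth-first search from s0 reaches an accepting state first via the path s0 → s2 → s1 → s4 on input yxx.
No string of length < 3 is accepted (BFS exhausts all shorter strings without reaching an accepting state), and yxx is the lexicographically least accepting string of length 3.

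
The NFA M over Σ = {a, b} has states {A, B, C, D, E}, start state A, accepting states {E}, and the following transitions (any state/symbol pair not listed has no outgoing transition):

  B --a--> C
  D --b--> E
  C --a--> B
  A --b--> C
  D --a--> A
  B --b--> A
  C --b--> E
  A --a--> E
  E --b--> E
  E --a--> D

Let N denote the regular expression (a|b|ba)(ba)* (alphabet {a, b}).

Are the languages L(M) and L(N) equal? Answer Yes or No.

The string ab is accepted by M but rejected by N.
So L(M) ≠ L(N).

No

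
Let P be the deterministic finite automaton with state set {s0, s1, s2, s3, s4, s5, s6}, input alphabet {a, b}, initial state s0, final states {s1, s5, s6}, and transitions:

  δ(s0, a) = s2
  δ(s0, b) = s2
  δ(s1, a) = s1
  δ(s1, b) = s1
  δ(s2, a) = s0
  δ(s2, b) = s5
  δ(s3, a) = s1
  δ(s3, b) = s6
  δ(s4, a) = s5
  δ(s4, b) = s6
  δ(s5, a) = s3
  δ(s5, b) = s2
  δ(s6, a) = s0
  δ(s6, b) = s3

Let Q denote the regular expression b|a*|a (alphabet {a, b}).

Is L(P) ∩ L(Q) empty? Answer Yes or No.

Yes

Converting the expression Q to a DFA (subset construction, then merging equivalent states) gives the minimal DFA with states {q0, q1, q2, q3}, start state q0, accepting states {q0, q1, q2} and transitions q0: a→q1, b→q2; q1: a→q1, b→q3; q2: a→q3, b→q3; q3: a→q3, b→q3.
Exploring the product automaton P × Q from the start pair (s0, q0), following both machines on each input symbol, reaches 10 state pairs: (s0, q0), (s2, q1), (s2, q2), (s0, q1), (s5, q3), (s0, q3), (s2, q3), (s3, q3), (s1, q3), (s6, q3).
P accepts in {s1, s5, s6} and Q accepts in {q0, q1, q2}; no reachable pair has both components accepting, so no string drives both machines to acceptance simultaneously and L(P) ∩ L(Q) = ∅.
So no string is accepted by both, and the intersection is empty.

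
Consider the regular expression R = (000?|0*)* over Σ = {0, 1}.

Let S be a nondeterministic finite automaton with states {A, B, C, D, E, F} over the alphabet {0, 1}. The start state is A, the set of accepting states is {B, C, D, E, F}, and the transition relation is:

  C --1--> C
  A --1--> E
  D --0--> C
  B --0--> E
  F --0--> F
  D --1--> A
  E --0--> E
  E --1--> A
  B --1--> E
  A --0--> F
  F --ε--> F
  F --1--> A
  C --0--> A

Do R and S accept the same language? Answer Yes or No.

No

The empty string ε is accepted by R but rejected by S.
So L(R) ≠ L(S).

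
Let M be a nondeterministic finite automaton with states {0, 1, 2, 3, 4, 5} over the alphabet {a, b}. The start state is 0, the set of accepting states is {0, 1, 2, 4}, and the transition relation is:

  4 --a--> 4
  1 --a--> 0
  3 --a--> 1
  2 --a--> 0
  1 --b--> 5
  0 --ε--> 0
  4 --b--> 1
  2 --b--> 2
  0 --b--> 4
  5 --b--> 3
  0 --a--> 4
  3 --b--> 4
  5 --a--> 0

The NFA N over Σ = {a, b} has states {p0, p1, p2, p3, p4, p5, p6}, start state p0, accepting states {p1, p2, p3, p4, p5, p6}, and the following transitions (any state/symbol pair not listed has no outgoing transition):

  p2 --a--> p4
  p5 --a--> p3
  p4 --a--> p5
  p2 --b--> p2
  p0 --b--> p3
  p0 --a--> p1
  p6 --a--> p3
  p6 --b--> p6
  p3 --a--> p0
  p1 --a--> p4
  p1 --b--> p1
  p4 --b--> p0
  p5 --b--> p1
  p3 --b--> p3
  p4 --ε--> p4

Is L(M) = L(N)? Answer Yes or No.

No

The empty string ε is accepted by M but rejected by N.
So L(M) ≠ L(N).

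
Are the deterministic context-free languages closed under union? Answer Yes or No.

{aⁿbⁿ : n≥0} and {aⁿb²ⁿ : n≥0} are each accepted by a deterministic PDA (push the a's; pop one per b, respectively one per two b's), but their union U is not. Suppose a DPDA M accepted U. Being deterministic, M has a single run on aⁿb²ⁿ, and since aⁿbⁿ ∈ U that run passes through an accepting configuration right after consuming the prefix aⁿbⁿ and then goes on to accept again after n more b's. Build an ordinary (nondeterministic) PDA M′ that simulates M on a's and b's and, at any moment when M is in an accepting state, may switch to a second mode in which it reads only c's, feeding each c to M as a b; M′ accepts when M does. Then M′ accepts aⁱbʲcᵏ (k≥1) exactly when both aⁱbʲ ∈ U and aⁱbʲ⁺ᵏ ∈ U, and checking the four cases (i=j or j=2i, combined with j+k=i or j+k=2i) leaves only i=j=k: so L(M′) ∩ a*b*c⁺ = {aⁿbⁿcⁿ : n≥1} would be context-free, which it is not (pumping lemma) — contradiction. (The union is an unambiguous CFL; it is determinism, not unambiguity, that fails.)

No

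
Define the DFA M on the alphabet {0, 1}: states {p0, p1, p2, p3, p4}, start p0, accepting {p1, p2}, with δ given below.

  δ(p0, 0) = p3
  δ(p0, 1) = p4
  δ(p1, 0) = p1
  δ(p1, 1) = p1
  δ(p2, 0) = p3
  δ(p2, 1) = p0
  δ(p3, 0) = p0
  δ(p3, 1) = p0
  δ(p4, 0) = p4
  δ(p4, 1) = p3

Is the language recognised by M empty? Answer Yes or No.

Yes

The states reachable from the start state are {p0, p3, p4}.
None of the accepting states {p1, p2} is reachable, so no string is accepted and L(M) = ∅.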